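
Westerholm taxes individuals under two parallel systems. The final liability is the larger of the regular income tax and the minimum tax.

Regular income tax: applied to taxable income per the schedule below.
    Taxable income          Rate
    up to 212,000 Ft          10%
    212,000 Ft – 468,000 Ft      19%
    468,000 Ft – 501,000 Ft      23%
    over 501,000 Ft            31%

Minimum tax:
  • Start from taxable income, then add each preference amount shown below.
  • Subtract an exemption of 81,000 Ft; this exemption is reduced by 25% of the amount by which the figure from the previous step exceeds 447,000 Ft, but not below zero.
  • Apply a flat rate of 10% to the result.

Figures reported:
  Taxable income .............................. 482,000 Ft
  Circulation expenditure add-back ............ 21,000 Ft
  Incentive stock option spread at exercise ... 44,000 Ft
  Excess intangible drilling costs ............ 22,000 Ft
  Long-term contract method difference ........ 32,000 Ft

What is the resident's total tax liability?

Regular income tax:
  212,000 Ft × 10% = 21,200 Ft
  256,000 Ft × 19% = 48,640 Ft
  14,000 Ft × 23% = 3,220 Ft
  → 73,060 Ft

Minimum tax:
  Adjusted income: 482,000 Ft + 21,000 Ft + 44,000 Ft + 22,000 Ft + 32,000 Ft = 601,000 Ft
  Exemption: 81,000 Ft − 25% × (601,000 Ft − 447,000 Ft) = 81,000 Ft − 38,500 Ft = 42,500 Ft
  Base: 601,000 Ft − 42,500 Ft = 558,500 Ft
  558,500 Ft × 10% = 55,850 Ft

73,060 Ft > 55,850 Ft, so the regular income tax governs.

73,060 Ft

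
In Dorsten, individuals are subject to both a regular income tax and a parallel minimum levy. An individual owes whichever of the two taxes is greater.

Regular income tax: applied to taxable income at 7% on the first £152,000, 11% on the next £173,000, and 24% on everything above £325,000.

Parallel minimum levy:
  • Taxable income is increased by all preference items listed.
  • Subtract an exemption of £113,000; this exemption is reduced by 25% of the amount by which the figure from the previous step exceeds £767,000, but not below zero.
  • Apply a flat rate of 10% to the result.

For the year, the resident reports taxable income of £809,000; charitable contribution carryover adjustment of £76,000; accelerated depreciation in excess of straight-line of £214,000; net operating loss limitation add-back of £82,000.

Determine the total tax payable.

£145,830

Regular income tax:
  £152,000 × 7% = £10,640
  £173,000 × 11% = £19,030
  £484,000 × 24% = £116,160
  → £145,830

Parallel minimum levy:
  Adjusted income: £809,000 + £76,000 + £214,000 + £82,000 = £1,181,000
  Exemption: £113,000 − 25% × (£1,181,000 − £767,000) = £113,000 − £103,500 = £9,500
  Base: £1,181,000 − £9,500 = £1,171,500
  £1,171,500 × 10% = £117,150

£145,830 > £117,150, so the regular income tax governs.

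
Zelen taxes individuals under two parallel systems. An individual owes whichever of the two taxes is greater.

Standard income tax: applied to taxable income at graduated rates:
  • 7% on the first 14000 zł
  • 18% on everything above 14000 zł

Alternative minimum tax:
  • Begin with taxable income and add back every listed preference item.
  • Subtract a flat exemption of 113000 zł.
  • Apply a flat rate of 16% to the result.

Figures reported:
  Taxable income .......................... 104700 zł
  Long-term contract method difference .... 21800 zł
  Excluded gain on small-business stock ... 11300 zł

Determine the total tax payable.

Alternative minimum tax:
  Adjusted income: 104700 zł + 21800 zł + 11300 zł = 137800 zł
  Less exemption 113000 zł → base 24800 zł
  24800 zł × 16% = 3968 zł

Standard income tax:
  14000 zł × 7% = 980 zł
  90700 zł × 18% = 16326 zł
  → 17306 zł

17306 zł > 3968 zł, so the standard income tax governs.

17306 zł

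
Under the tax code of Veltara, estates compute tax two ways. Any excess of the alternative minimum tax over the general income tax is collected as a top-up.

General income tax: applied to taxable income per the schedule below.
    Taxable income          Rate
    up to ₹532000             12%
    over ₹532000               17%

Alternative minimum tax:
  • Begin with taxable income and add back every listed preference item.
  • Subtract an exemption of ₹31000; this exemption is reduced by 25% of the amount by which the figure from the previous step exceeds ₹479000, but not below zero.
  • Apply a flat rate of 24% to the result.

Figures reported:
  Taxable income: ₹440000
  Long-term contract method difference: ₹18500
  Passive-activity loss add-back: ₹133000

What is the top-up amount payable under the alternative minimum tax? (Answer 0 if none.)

Alternative minimum tax:
  Adjusted income: ₹440000 + ₹18500 + ₹133000 = ₹591500
  Exemption: ₹31000 − 25% × (₹591500 − ₹479000) = ₹31000 − ₹28125 = ₹2875
  Base: ₹591500 − ₹2875 = ₹588625
  ₹588625 × 24% = ₹141270

General income tax:
  ₹440000 × 12% = ₹52800

Excess of alternative minimum tax over general income tax: ₹141270 − ₹52800 = ₹88470.

₹88470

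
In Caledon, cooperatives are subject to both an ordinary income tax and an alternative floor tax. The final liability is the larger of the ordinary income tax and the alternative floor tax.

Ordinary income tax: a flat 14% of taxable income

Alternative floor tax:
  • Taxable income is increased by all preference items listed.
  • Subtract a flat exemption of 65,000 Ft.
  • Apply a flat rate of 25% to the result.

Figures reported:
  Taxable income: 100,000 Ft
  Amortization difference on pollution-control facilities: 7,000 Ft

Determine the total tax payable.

Ordinary income tax:
  100,000 Ft × 14% = 14,000 Ft

Alternative floor tax:
  Adjusted income: 100,000 Ft + 7,000 Ft = 107,000 Ft
  Less exemption 65,000 Ft → base 42,000 Ft
  42,000 Ft × 25% = 10,500 Ft

14,000 Ft > 10,500 Ft, so the ordinary income tax governs.

14,000 Ft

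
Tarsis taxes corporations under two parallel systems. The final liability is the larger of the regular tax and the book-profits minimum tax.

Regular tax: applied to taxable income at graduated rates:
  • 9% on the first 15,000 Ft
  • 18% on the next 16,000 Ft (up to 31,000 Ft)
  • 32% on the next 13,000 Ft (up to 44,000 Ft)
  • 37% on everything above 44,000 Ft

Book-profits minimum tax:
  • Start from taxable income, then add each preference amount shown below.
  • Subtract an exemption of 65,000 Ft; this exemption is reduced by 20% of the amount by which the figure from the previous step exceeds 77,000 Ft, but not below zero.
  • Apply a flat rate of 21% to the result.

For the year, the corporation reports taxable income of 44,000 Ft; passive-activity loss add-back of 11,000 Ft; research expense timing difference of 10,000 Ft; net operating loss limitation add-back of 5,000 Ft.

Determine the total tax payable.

Regular tax:
  15,000 Ft × 9% = 1,350 Ft
  16,000 Ft × 18% = 2,880 Ft
  13,000 Ft × 32% = 4,160 Ft
  → 8,390 Ft

Book-profits minimum tax:
  Adjusted income: 44,000 Ft + 11,000 Ft + 10,000 Ft + 5,000 Ft = 70,000 Ft
  Exemption: 70,000 Ft ≤ 77,000 Ft, so full 65,000 Ft applies
  Base: 70,000 Ft − 65,000 Ft = 5,000 Ft
  5,000 Ft × 21% = 1,050 Ft

8,390 Ft > 1,050 Ft, so the regular tax governs.

8,390 Ft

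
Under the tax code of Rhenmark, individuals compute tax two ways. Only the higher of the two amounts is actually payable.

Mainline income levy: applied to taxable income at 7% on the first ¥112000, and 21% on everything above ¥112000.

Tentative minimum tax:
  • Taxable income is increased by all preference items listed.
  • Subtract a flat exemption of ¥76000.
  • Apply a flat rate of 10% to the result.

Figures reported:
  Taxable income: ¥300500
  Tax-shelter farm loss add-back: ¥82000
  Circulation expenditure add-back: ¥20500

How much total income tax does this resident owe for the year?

¥47425

Mainline income levy:
  ¥112000 × 7% = ¥7840
  ¥188500 × 21% = ¥39585
  → ¥47425

Tentative minimum tax:
  Adjusted income: ¥300500 + ¥82000 + ¥20500 = ¥403000
  Less exemption ¥76000 → base ¥327000
  ¥327000 × 10% = ¥32700

¥47425 > ¥32700, so the mainline income levy governs.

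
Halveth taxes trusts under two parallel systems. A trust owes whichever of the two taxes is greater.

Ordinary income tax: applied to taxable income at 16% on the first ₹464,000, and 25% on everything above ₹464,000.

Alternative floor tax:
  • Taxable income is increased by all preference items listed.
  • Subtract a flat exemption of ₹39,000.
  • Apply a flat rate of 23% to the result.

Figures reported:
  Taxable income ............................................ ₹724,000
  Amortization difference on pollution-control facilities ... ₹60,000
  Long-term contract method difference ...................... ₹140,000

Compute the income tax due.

₹203,550

Ordinary income tax:
  ₹464,000 × 16% = ₹74,240
  ₹260,000 × 25% = ₹65,000
  → ₹139,240

Alternative floor tax:
  Adjusted income: ₹724,000 + ₹60,000 + ₹140,000 = ₹924,000
  Less exemption ₹39,000 → base ₹885,000
  ₹885,000 × 23% = ₹203,550

₹203,550 > ₹139,240, so the alternative floor tax is the binding amount.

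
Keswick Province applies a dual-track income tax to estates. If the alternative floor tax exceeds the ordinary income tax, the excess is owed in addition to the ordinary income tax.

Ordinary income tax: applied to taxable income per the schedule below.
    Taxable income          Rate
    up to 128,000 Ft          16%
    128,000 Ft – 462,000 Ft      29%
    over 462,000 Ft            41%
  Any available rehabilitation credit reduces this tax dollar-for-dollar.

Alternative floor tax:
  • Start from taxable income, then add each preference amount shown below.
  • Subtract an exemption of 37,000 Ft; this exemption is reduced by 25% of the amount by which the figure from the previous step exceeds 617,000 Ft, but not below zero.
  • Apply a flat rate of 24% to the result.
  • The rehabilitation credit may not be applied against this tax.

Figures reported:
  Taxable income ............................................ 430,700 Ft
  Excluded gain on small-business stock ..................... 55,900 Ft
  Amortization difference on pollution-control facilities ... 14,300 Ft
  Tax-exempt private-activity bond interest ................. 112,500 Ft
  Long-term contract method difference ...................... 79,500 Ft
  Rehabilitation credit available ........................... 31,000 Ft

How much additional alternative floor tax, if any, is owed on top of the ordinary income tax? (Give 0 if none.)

Ordinary income tax:
  128,000 Ft × 16% = 20,480 Ft
  302,700 Ft × 29% = 87,783 Ft
  → 108,263 Ft
  Less rehabilitation credit 31,000 Ft → 77,263 Ft

Alternative floor tax:
  Adjusted income: 430,700 Ft + 55,900 Ft + 14,300 Ft + 112,500 Ft + 79,500 Ft = 692,900 Ft
  Exemption: 37,000 Ft − 25% × (692,900 Ft − 617,000 Ft) = 37,000 Ft − 18,975 Ft = 18,025 Ft
  Base: 692,900 Ft − 18,025 Ft = 674,875 Ft
  674,875 Ft × 24% = 161,970 Ft

Excess of alternative floor tax over ordinary income tax: 161,970 Ft − 77,263 Ft = 84,707 Ft.

84,707 Ft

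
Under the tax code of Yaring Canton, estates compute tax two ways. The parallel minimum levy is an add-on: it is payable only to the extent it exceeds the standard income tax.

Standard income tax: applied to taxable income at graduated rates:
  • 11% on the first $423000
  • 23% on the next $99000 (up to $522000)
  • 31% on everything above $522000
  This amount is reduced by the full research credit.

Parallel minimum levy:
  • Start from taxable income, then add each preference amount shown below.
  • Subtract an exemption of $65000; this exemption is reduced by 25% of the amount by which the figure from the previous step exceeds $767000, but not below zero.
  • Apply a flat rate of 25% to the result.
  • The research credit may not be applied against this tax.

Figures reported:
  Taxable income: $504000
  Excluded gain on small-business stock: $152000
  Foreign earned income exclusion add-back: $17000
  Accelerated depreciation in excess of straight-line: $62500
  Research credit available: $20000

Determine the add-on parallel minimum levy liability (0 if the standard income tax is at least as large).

Parallel minimum levy:
  Adjusted income: $504000 + $152000 + $17000 + $62500 = $735500
  Exemption: $735500 ≤ $767000, so full $65000 applies
  Base: $735500 − $65000 = $670500
  $670500 × 25% = $167625

Standard income tax:
  $423000 × 11% = $46530
  $81000 × 23% = $18630
  → $65160
  Less research credit $20000 → $45160

Excess of parallel minimum levy over standard income tax: $167625 − $45160 = $122465.

$122465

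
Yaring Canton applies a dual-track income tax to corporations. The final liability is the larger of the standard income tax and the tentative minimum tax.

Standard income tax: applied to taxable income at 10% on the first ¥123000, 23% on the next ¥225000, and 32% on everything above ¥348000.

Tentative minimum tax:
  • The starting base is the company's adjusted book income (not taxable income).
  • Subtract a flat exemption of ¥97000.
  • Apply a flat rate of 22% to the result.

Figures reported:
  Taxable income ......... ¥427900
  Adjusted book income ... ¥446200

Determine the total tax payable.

Tentative minimum tax:
  Base (adjusted book income): ¥446200
  Less exemption ¥97000 → base ¥349200
  ¥349200 × 22% = ¥76824

Standard income tax:
  ¥123000 × 10% = ¥12300
  ¥225000 × 23% = ¥51750
  ¥79900 × 32% = ¥25568
  → ¥89618

¥89618 > ¥76824, so the standard income tax governs.

¥89618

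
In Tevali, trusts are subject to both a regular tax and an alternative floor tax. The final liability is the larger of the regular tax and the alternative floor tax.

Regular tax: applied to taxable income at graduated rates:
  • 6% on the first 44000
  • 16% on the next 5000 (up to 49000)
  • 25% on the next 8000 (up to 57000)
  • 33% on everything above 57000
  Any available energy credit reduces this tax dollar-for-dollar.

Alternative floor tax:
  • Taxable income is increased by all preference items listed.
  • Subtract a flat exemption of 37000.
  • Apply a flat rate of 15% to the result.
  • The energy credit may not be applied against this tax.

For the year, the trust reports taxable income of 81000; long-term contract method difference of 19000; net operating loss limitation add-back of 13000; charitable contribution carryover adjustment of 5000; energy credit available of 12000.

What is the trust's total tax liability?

12150

Regular tax:
  44000 × 6% = 2640
  5000 × 16% = 800
  8000 × 25% = 2000
  24000 × 33% = 7920
  → 13360
  Less energy credit 12000 → 1360

Alternative floor tax:
  Adjusted income: 81000 + 19000 + 13000 + 5000 = 118000
  Less exemption 37000 → base 81000
  81000 × 15% = 12150

12150 > 1360, so the alternative floor tax is the binding amount.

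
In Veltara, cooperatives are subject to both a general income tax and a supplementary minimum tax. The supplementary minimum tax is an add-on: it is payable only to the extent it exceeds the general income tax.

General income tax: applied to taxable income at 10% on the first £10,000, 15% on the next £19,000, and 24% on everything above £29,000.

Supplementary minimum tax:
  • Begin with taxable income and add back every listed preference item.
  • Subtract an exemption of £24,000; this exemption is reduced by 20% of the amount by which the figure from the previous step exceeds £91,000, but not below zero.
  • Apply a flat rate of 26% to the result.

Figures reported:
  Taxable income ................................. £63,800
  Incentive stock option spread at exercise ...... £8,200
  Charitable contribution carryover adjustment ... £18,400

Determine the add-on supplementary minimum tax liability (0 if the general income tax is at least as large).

General income tax:
  £10,000 × 10% = £1,000
  £19,000 × 15% = £2,850
  £34,800 × 24% = £8,352
  → £12,202

Supplementary minimum tax:
  Adjusted income: £63,800 + £8,200 + £18,400 = £90,400
  Exemption: £90,400 ≤ £91,000, so full £24,000 applies
  Base: £90,400 − £24,000 = £66,400
  £66,400 × 26% = £17,264

Excess of supplementary minimum tax over general income tax: £17,264 − £12,202 = £5,062.

£5,062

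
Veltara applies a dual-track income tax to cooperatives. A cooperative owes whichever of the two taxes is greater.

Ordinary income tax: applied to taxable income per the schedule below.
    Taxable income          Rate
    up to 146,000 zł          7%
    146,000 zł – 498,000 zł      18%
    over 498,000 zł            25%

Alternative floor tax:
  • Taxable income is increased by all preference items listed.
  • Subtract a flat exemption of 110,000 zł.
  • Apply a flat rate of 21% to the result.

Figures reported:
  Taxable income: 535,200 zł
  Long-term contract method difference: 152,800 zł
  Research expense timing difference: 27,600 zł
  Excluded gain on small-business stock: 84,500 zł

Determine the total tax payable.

144,921 zł

Ordinary income tax:
  146,000 zł × 7% = 10,220 zł
  352,000 zł × 18% = 63,360 zł
  37,200 zł × 25% = 9,300 zł
  → 82,880 zł

Alternative floor tax:
  Adjusted income: 535,200 zł + 152,800 zł + 27,600 zł + 84,500 zł = 800,100 zł
  Less exemption 110,000 zł → base 690,100 zł
  690,100 zł × 21% = 144,921 zł

144,921 zł > 82,880 zł, so the alternative floor tax is the binding amount.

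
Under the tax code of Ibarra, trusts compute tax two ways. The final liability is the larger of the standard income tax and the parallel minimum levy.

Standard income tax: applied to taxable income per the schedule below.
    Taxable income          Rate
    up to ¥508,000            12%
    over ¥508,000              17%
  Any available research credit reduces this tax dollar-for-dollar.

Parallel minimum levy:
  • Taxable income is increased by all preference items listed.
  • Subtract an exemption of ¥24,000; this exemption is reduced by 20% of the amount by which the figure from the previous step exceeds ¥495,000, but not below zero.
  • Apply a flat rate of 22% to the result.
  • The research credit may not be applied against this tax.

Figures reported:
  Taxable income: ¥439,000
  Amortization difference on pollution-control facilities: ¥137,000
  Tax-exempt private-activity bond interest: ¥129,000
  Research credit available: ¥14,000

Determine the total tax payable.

¥155,100

Standard income tax:
  ¥439,000 × 12% = ¥52,680
  Less research credit ¥14,000 → ¥38,680

Parallel minimum levy:
  Adjusted income: ¥439,000 + ¥137,000 + ¥129,000 = ¥705,000
  Exemption: 20% × (¥705,000 − ¥495,000) = ¥42,000 ≥ ¥24,000, so the exemption is fully phased out
  Base: ¥705,000 − ¥0 = ¥705,000
  ¥705,000 × 22% = ¥155,100

¥155,100 > ¥38,680, so the parallel minimum levy is the binding amount.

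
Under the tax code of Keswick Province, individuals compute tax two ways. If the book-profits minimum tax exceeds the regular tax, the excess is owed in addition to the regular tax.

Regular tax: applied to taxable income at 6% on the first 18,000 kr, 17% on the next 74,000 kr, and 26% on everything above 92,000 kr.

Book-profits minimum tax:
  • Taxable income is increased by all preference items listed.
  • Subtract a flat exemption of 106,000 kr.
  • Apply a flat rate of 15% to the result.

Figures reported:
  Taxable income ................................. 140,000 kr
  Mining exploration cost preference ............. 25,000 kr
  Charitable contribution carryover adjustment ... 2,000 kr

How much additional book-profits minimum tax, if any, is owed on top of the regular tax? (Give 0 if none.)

Regular tax:
  18,000 kr × 6% = 1,080 kr
  74,000 kr × 17% = 12,580 kr
  48,000 kr × 26% = 12,480 kr
  → 26,140 kr

Book-profits minimum tax:
  Adjusted income: 140,000 kr + 25,000 kr + 2,000 kr = 167,000 kr
  Less exemption 106,000 kr → base 61,000 kr
  61,000 kr × 15% = 9,150 kr

9,150 kr ≤ 26,140 kr, so no add-on is due.

0 kr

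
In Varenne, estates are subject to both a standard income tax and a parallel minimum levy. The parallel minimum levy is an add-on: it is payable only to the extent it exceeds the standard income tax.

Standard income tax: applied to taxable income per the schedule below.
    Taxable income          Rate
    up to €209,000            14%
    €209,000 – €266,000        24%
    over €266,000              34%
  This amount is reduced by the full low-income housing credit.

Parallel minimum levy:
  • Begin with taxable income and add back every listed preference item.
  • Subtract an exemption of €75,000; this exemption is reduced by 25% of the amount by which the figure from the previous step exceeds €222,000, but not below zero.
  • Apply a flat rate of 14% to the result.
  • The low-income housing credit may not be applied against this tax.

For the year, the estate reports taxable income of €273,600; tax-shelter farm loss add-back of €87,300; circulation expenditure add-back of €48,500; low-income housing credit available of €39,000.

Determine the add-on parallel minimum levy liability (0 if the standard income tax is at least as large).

€46,851

Standard income tax:
  €209,000 × 14% = €29,260
  €57,000 × 24% = €13,680
  €7,600 × 34% = €2,584
  → €45,524
  Less low-income housing credit €39,000 → €6,524

Parallel minimum levy:
  Adjusted income: €273,600 + €87,300 + €48,500 = €409,400
  Exemption: €75,000 − 25% × (€409,400 − €222,000) = €75,000 − €46,850 = €28,150
  Base: €409,400 − €28,150 = €381,250
  €381,250 × 14% = €53,375

Excess of parallel minimum levy over standard income tax: €53,375 − €6,524 = €46,851.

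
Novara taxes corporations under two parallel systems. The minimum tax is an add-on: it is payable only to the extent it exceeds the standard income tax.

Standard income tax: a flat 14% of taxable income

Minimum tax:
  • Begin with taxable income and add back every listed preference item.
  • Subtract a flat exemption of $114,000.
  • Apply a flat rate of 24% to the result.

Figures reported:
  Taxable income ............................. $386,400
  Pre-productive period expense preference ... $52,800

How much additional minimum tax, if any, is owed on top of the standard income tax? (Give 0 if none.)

$23,952

Standard income tax:
  $386,400 × 14% = $54,096

Minimum tax:
  Adjusted income: $386,400 + $52,800 = $439,200
  Less exemption $114,000 → base $325,200
  $325,200 × 24% = $78,048

Excess of minimum tax over standard income tax: $78,048 − $54,096 = $23,952.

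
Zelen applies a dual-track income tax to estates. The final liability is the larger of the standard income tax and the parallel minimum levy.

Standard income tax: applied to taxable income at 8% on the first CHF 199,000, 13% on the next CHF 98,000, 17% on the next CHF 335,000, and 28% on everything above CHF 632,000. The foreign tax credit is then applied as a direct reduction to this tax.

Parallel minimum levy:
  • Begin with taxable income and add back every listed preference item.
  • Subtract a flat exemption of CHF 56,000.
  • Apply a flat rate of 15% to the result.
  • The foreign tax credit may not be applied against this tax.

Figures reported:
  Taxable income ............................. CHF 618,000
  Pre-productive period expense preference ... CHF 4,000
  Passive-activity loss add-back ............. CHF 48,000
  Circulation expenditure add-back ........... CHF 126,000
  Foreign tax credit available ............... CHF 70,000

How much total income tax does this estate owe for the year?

Standard income tax:
  CHF 199,000 × 8% = CHF 15,920
  CHF 98,000 × 13% = CHF 12,740
  CHF 321,000 × 17% = CHF 54,570
  → CHF 83,230
  Less foreign tax credit CHF 70,000 → CHF 13,230

Parallel minimum levy:
  Adjusted income: CHF 618,000 + CHF 4,000 + CHF 48,000 + CHF 126,000 = CHF 796,000
  Less exemption CHF 56,000 → base CHF 740,000
  CHF 740,000 × 15% = CHF 111,000

CHF 111,000 > CHF 13,230, so the parallel minimum levy is the binding amount.

CHF 111,000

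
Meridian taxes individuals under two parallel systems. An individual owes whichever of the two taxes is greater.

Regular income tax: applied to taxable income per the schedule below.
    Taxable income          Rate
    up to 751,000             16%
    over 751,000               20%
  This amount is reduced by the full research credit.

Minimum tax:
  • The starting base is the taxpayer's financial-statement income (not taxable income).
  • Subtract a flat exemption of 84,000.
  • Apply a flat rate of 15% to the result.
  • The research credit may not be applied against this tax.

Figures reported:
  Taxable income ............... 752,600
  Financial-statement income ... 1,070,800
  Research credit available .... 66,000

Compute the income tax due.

148,020

Minimum tax:
  Base (financial-statement income): 1,070,800
  Less exemption 84,000 → base 986,800
  986,800 × 15% = 148,020

Regular income tax:
  751,000 × 16% = 120,160
  1,600 × 20% = 320
  → 120,480
  Less research credit 66,000 → 54,480

148,020 > 54,480, so the minimum tax is the binding amount.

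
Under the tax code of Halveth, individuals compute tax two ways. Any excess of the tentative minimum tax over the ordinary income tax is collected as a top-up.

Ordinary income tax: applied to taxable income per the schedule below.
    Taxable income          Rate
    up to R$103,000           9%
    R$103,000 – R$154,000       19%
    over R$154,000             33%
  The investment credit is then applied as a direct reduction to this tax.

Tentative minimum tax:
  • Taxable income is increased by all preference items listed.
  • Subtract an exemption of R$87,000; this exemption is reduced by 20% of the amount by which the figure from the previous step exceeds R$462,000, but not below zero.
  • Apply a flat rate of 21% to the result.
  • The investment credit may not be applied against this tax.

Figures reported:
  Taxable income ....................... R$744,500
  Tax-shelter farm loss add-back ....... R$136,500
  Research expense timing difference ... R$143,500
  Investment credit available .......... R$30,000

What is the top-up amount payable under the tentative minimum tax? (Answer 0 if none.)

Ordinary income tax:
  R$103,000 × 9% = R$9,270
  R$51,000 × 19% = R$9,690
  R$590,500 × 33% = R$194,865
  → R$213,825
  Less investment credit R$30,000 → R$183,825

Tentative minimum tax:
  Adjusted income: R$744,500 + R$136,500 + R$143,500 = R$1,024,500
  Exemption: 20% × (R$1,024,500 − R$462,000) = R$112,500 ≥ R$87,000, so the exemption is fully phased out
  Base: R$1,024,500 − R$0 = R$1,024,500
  R$1,024,500 × 21% = R$215,145

Excess of tentative minimum tax over ordinary income tax: R$215,145 − R$183,825 = R$31,320.

R$31,320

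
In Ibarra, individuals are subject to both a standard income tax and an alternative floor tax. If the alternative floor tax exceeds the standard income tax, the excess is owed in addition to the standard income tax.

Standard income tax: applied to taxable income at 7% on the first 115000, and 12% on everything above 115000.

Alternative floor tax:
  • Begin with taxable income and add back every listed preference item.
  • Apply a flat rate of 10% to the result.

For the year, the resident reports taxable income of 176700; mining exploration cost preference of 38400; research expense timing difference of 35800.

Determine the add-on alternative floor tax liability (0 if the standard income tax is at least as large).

9636

Standard income tax:
  115000 × 7% = 8050
  61700 × 12% = 7404
  → 15454

Alternative floor tax:
  Adjusted income: 176700 + 38400 + 35800 = 250900
  250900 × 10% = 25090

Excess of alternative floor tax over standard income tax: 25090 − 15454 = 9636.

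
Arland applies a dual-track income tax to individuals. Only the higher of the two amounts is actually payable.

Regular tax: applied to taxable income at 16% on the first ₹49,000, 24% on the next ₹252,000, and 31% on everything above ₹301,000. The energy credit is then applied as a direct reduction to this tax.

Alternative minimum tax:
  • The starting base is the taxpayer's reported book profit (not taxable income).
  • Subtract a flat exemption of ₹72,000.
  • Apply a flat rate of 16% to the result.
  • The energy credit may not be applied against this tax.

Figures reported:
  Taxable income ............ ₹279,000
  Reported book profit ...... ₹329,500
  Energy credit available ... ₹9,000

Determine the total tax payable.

₹54,040

Regular tax:
  ₹49,000 × 16% = ₹7,840
  ₹230,000 × 24% = ₹55,200
  → ₹63,040
  Less energy credit ₹9,000 → ₹54,040

Alternative minimum tax:
  Base (reported book profit): ₹329,500
  Less exemption ₹72,000 → base ₹257,500
  ₹257,500 × 16% = ₹41,200

₹54,040 > ₹41,200, so the regular tax governs.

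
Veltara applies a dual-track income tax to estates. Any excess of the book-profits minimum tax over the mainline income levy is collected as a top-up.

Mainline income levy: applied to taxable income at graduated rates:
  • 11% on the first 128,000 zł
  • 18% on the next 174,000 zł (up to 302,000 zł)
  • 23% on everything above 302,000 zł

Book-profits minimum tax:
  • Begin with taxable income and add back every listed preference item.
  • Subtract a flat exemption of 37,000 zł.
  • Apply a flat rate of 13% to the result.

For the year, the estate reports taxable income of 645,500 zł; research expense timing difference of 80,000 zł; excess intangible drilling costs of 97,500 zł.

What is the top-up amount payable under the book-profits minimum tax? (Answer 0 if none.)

Mainline income levy:
  128,000 zł × 11% = 14,080 zł
  174,000 zł × 18% = 31,320 zł
  343,500 zł × 23% = 79,005 zł
  → 124,405 zł

Book-profits minimum tax:
  Adjusted income: 645,500 zł + 80,000 zł + 97,500 zł = 823,000 zł
  Less exemption 37,000 zł → base 786,000 zł
  786,000 zł × 13% = 102,180 zł

102,180 zł ≤ 124,405 zł, so no add-on is due.

0 zł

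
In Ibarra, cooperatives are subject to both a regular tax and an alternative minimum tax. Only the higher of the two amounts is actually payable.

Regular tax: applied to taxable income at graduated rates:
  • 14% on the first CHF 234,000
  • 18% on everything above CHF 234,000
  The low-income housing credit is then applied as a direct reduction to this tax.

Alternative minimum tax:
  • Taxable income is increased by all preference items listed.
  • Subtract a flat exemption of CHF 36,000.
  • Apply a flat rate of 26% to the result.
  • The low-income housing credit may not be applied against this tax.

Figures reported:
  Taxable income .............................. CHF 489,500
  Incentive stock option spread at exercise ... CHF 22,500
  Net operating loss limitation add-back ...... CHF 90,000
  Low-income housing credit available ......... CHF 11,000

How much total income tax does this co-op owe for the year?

Regular tax:
  CHF 234,000 × 14% = CHF 32,760
  CHF 255,500 × 18% = CHF 45,990
  → CHF 78,750
  Less low-income housing credit CHF 11,000 → CHF 67,750

Alternative minimum tax:
  Adjusted income: CHF 489,500 + CHF 22,500 + CHF 90,000 = CHF 602,000
  Less exemption CHF 36,000 → base CHF 566,000
  CHF 566,000 × 26% = CHF 147,160

CHF 147,160 > CHF 67,750, so the alternative minimum tax is the binding amount.

CHF 147,160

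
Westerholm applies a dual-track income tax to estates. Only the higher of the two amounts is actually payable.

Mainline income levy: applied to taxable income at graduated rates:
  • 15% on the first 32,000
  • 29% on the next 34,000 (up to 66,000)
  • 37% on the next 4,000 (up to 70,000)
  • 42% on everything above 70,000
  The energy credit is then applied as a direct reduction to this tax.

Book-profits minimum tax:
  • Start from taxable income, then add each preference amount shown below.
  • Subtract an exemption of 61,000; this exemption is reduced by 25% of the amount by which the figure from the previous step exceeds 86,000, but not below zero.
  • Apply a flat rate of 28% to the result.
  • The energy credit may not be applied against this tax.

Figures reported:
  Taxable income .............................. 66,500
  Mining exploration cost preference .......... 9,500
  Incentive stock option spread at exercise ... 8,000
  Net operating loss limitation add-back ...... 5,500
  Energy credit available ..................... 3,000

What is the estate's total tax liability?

Mainline income levy:
  32,000 × 15% = 4,800
  34,000 × 29% = 9,860
  500 × 37% = 185
  → 14,845
  Less energy credit 3,000 → 11,845

Book-profits minimum tax:
  Adjusted income: 66,500 + 9,500 + 8,000 + 5,500 = 89,500
  Exemption: 61,000 − 25% × (89,500 − 86,000) = 61,000 − 875 = 60,125
  Base: 89,500 − 60,125 = 29,375
  29,375 × 28% = 8,225

11,845 > 8,225, so the mainline income levy governs.

11,845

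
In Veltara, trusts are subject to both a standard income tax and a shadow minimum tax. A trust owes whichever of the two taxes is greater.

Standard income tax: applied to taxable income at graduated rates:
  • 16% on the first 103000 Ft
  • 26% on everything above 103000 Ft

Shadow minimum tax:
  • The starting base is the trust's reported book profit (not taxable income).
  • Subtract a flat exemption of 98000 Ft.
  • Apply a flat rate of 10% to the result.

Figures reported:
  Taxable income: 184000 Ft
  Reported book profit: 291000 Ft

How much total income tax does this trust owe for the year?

Standard income tax:
  103000 Ft × 16% = 16480 Ft
  81000 Ft × 26% = 21060 Ft
  → 37540 Ft

Shadow minimum tax:
  Base (reported book profit): 291000 Ft
  Less exemption 98000 Ft → base 193000 Ft
  193000 Ft × 10% = 19300 Ft

37540 Ft > 19300 Ft, so the standard income tax governs.

37540 Ft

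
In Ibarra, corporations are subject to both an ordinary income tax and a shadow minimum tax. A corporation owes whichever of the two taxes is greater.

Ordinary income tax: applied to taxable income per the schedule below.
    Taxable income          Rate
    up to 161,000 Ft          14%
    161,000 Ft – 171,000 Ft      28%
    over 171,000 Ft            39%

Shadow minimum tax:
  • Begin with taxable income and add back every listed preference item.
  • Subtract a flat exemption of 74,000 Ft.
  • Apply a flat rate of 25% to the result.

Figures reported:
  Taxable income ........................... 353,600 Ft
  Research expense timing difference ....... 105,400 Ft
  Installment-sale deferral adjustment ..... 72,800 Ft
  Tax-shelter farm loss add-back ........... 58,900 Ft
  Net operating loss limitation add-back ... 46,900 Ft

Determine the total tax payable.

Shadow minimum tax:
  Adjusted income: 353,600 Ft + 105,400 Ft + 72,800 Ft + 58,900 Ft + 46,900 Ft = 637,600 Ft
  Less exemption 74,000 Ft → base 563,600 Ft
  563,600 Ft × 25% = 140,900 Ft

Ordinary income tax:
  161,000 Ft × 14% = 22,540 Ft
  10,000 Ft × 28% = 2,800 Ft
  182,600 Ft × 39% = 71,214 Ft
  → 96,554 Ft

140,900 Ft > 96,554 Ft, so the shadow minimum tax is the binding amount.

140,900 Ft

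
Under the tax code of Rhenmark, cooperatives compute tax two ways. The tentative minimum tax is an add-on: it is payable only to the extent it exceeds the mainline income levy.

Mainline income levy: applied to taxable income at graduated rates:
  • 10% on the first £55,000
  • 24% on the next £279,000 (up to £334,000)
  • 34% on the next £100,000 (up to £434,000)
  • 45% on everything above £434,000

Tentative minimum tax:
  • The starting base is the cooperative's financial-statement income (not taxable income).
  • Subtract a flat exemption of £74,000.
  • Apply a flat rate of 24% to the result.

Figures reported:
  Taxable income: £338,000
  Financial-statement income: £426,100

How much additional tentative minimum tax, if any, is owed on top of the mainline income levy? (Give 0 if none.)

Mainline income levy:
  £55,000 × 10% = £5,500
  £279,000 × 24% = £66,960
  £4,000 × 34% = £1,360
  → £73,820

Tentative minimum tax:
  Base (financial-statement income): £426,100
  Less exemption £74,000 → base £352,100
  £352,100 × 24% = £84,504

Excess of tentative minimum tax over mainline income levy: £84,504 − £73,820 = £10,684.

£10,684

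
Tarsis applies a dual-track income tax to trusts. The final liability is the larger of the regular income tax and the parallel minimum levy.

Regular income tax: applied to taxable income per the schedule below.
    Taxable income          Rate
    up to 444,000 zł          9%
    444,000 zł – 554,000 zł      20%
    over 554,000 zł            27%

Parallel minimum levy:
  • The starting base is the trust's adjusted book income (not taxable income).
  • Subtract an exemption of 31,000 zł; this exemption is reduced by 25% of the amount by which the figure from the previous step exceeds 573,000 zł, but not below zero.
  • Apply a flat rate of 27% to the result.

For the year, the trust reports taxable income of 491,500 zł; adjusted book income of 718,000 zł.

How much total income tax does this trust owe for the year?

193,860 zł

Regular income tax:
  444,000 zł × 9% = 39,960 zł
  47,500 zł × 20% = 9,500 zł
  → 49,460 zł

Parallel minimum levy:
  Base (adjusted book income): 718,000 zł
  Exemption: 25% × (718,000 zł − 573,000 zł) = 36,250 zł ≥ 31,000 zł, so the exemption is fully phased out
  Base: 718,000 zł − 0 zł = 718,000 zł
  718,000 zł × 27% = 193,860 zł

193,860 zł > 49,460 zł, so the parallel minimum levy is the binding amount.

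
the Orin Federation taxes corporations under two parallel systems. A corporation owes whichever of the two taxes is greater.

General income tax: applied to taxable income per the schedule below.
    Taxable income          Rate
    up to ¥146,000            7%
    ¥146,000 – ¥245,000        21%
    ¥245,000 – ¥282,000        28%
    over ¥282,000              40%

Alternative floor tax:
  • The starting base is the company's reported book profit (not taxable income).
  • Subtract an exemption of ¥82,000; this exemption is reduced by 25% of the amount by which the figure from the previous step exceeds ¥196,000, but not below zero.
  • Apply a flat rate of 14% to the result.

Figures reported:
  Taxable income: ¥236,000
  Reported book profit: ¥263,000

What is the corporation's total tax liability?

¥29,120

Alternative floor tax:
  Base (reported book profit): ¥263,000
  Exemption: ¥82,000 − 25% × (¥263,000 − ¥196,000) = ¥82,000 − ¥16,750 = ¥65,250
  Base: ¥263,000 − ¥65,250 = ¥197,750
  ¥197,750 × 14% = ¥27,685

General income tax:
  ¥146,000 × 7% = ¥10,220
  ¥90,000 × 21% = ¥18,900
  → ¥29,120

¥29,120 > ¥27,685, so the general income tax governs.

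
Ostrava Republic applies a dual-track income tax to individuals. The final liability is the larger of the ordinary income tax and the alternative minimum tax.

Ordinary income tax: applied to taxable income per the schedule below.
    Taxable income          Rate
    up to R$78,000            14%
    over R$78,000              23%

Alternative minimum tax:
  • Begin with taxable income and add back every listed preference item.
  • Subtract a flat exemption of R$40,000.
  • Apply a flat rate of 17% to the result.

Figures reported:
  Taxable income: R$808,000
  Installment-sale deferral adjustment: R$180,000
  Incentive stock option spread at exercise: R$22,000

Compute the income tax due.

Alternative minimum tax:
  Adjusted income: R$808,000 + R$180,000 + R$22,000 = R$1,010,000
  Less exemption R$40,000 → base R$970,000
  R$970,000 × 17% = R$164,900

Ordinary income tax:
  R$78,000 × 14% = R$10,920
  R$730,000 × 23% = R$167,900
  → R$178,820

R$178,820 > R$164,900, so the ordinary income tax governs.

R$178,820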